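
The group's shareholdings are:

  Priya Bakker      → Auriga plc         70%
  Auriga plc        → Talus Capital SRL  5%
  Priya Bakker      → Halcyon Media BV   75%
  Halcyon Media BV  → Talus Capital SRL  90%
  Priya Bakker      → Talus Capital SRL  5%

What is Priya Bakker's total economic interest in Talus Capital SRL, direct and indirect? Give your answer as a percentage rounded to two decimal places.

Priya reaches Talus along 3 paths.
Via Auriga: 70% × 5% = 3.5%.
Direct stake: 5% = 5%.
Via Halcyon: 75% × 90% = 67.5%.
Total: 3.5% + 5% + 67.5% = 76%.
Rounded: 76.00%.

76.00%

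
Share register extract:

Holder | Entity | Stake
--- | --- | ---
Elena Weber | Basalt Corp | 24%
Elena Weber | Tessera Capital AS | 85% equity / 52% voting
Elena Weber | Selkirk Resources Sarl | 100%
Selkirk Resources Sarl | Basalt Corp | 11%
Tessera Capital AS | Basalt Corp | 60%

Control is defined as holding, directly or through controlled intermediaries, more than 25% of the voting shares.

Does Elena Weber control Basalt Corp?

Elena holds 52% of Tessera, so Elena controls Tessera.
Elena holds 100% of Selkirk, so Elena controls Selkirk.
Elena and Tessera and Selkirk together hold 24% + 60% + 11% = 95% of Basalt, so Elena controls Basalt.

Yes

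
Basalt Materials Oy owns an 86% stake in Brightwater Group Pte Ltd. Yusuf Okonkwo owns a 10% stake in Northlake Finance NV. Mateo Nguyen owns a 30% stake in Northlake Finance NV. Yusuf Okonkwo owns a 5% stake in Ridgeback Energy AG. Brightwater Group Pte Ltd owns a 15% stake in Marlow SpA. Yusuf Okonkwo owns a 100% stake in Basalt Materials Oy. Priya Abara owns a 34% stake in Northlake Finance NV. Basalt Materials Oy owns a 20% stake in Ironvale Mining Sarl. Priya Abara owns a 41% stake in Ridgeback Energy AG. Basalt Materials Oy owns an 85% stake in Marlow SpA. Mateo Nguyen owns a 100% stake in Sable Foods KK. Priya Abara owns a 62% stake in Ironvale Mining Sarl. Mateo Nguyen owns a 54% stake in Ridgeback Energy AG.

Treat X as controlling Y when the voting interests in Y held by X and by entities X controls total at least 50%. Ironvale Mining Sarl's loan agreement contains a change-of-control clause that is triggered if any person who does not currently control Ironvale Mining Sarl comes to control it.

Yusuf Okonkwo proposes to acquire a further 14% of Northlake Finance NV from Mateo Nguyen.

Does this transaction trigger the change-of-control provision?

No

The purchase adds only to Yusuf's holdings (Mateo's stake shrinks), so Yusuf is the only person who could newly come to control Ironvale.
Yusuf holds 100% of Basalt, so Yusuf controls Basalt.
Basalt holds 86% of Brightwater, so Yusuf controls Brightwater.
Basalt and Brightwater together hold 85% + 15% = 100% of Marlow, so Yusuf controls Marlow.
In Ironvale, Yusuf's side holds only 20%, not ≥ 50%.
So before the transaction, Yusuf does not control Ironvale.
After the purchase, Yusuf's direct stake in Northlake rises to 10% + 14% = 24%, and Mateo's stake falls to 16%.
Yusuf's side now holds 24% of Northlake, not ≥ 50%, so Yusuf still does not control Northlake.
After the transaction, Yusuf's side holds 20% of Ironvale, not ≥ 50%, so Yusuf still does not control Ironvale.
No new person acquires control, so the clause is not triggered.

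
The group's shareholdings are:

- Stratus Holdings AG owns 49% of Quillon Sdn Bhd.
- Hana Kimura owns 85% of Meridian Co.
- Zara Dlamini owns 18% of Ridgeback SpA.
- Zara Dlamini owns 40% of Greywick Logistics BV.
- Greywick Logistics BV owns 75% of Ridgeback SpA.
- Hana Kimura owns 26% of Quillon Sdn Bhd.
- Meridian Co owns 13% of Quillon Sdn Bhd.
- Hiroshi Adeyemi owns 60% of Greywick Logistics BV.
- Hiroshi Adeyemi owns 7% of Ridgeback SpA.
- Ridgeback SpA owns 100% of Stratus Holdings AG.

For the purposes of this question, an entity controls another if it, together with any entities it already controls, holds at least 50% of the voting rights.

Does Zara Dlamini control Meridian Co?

Zara's largest direct stake is 40% in Greywick, which does not meet the threshold, so Zara controls no company.
Neither Zara nor any entity Zara controls holds any voting interest in Meridian.
So Zara does not control Meridian.

No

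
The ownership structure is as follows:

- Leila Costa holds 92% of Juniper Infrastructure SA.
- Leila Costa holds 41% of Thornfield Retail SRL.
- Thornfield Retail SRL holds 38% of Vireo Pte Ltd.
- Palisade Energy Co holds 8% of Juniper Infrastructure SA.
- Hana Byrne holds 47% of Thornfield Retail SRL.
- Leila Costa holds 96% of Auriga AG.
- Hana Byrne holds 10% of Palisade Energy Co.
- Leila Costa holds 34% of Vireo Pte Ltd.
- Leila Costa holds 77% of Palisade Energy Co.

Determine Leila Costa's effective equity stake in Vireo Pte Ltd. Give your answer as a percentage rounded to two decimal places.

49.58%

Leila reaches Vireo along 2 paths.
Via Thornfield: 41% × 38% = 15.58%.
Direct stake: 34% = 34%.
Total: 15.58% + 34% = 49.58%.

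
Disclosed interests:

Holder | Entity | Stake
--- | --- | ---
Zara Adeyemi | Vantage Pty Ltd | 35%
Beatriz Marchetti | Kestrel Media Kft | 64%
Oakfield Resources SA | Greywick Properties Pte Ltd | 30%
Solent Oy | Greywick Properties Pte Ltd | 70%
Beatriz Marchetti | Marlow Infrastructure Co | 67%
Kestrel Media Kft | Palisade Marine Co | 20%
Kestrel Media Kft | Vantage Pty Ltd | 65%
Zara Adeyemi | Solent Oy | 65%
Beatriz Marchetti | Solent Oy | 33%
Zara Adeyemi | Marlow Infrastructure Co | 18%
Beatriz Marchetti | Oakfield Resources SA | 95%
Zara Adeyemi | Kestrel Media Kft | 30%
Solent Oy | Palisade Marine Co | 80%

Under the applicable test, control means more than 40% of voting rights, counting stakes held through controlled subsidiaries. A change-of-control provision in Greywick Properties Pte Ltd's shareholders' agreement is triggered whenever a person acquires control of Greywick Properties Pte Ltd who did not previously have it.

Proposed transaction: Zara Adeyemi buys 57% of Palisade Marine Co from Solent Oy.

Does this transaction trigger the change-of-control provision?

The purchase adds only to Zara's holdings (Solent's stake shrinks), so Zara is the only person who could newly come to control Greywick.
Zara holds 65% of Solent, so Zara controls Solent.
Solent holds 70% of Greywick, so Zara controls Greywick.
So Zara already controls Greywick before the transaction.
After the purchase, Zara holds 57% of Palisade directly, and Solent's stake falls to 23%.
Zara controlled Greywick already, so this is not a new person acquiring control; every other person's position is unchanged or reduced.
No new person acquires control, so the clause is not triggered.

No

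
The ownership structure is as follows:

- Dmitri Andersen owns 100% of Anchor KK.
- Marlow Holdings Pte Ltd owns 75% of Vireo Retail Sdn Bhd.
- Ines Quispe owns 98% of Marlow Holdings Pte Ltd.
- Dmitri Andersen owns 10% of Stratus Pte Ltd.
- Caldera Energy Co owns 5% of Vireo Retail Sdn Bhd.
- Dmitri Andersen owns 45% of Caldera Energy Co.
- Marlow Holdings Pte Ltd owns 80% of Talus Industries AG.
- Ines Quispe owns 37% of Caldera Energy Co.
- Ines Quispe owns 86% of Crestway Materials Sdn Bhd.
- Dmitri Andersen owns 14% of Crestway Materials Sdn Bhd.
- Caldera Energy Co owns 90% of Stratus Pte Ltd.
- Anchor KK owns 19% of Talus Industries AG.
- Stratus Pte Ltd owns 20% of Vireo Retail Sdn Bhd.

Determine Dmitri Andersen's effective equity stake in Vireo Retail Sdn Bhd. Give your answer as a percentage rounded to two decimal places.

Dmitri reaches Vireo along 3 paths.
Via Caldera → Stratus: 45% × 90% × 20% = 8.1%.
Via Stratus: 10% × 20% = 2%.
Via Caldera: 45% × 5% = 2.25%.
Total: 8.1% + 2% + 2.25% = 12.35%.

12.35%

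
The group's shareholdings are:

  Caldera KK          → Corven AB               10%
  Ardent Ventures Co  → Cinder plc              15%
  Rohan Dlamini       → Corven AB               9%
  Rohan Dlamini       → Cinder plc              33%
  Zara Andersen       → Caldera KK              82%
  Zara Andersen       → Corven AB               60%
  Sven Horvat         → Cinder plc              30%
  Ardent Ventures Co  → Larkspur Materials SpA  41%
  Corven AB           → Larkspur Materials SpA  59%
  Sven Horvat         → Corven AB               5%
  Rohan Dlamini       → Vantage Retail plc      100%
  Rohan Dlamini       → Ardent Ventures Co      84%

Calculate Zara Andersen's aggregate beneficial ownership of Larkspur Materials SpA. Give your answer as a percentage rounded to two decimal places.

40.24%

Zara reaches Larkspur along 2 paths.
Via Corven: 60% × 59% = 35.4%.
Via Caldera → Corven: 82% × 10% × 59% = 4.838%.
Total: 35.4% + 4.838% = 40.238%.
Rounded: 40.24%.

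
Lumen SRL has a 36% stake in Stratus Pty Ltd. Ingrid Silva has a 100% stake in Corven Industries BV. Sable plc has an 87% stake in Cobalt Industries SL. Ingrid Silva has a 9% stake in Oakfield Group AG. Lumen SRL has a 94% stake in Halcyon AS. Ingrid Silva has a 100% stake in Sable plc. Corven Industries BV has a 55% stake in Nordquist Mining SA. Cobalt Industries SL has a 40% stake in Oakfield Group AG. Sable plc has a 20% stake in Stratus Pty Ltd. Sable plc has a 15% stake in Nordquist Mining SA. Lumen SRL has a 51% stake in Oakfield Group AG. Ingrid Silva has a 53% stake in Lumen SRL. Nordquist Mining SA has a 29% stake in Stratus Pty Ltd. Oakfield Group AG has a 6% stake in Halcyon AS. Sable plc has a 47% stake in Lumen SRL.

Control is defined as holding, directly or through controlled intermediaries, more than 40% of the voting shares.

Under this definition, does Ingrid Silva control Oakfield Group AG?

Ingrid holds 100% of Sable, so Ingrid controls Sable.
Ingrid and Sable together hold 53% + 47% = 100% of Lumen, so Ingrid controls Lumen.
Sable holds 87% of Cobalt, so Ingrid controls Cobalt.
Lumen and Cobalt and Ingrid together hold 51% + 40% + 9% = 100% of Oakfield, so Ingrid controls Oakfield.

Yes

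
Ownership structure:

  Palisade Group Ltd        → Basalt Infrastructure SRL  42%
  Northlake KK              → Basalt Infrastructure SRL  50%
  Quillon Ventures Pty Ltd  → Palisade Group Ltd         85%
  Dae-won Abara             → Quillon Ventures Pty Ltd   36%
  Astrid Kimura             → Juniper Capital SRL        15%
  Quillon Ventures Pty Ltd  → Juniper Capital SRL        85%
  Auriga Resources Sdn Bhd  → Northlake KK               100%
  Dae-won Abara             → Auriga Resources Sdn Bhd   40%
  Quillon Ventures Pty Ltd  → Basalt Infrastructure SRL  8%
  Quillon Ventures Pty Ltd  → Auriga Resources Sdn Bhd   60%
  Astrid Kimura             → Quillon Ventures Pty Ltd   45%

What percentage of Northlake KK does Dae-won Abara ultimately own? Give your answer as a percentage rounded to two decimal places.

61.60%

Dae-won reaches Northlake along 2 paths.
Via Auriga: 40% × 100% = 40%.
Via Quillon → Auriga: 36% × 60% × 100% = 21.6%.
Total: 40% + 21.6% = 61.6%.
Rounded: 61.60%.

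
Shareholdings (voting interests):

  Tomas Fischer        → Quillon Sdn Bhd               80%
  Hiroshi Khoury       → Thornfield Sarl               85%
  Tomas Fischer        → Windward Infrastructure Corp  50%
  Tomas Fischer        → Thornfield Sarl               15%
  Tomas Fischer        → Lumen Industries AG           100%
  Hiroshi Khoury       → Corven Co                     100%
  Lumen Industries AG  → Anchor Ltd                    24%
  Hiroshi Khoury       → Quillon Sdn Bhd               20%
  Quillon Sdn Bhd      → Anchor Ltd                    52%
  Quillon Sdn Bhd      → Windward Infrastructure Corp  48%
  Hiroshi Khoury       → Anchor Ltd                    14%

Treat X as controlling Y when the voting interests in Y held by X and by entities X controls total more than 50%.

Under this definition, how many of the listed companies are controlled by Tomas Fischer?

4

Tomas holds 100% of Lumen, so Tomas controls Lumen.
Tomas holds 80% of Quillon, so Tomas controls Quillon.
Lumen and Quillon together hold 24% + 52% = 76% of Anchor, so Tomas controls Anchor.
Quillon and Tomas together hold 48% + 50% = 98% of Windward, so Tomas controls Windward.
No other company's threshold is met.
Tomas controls 4 companies.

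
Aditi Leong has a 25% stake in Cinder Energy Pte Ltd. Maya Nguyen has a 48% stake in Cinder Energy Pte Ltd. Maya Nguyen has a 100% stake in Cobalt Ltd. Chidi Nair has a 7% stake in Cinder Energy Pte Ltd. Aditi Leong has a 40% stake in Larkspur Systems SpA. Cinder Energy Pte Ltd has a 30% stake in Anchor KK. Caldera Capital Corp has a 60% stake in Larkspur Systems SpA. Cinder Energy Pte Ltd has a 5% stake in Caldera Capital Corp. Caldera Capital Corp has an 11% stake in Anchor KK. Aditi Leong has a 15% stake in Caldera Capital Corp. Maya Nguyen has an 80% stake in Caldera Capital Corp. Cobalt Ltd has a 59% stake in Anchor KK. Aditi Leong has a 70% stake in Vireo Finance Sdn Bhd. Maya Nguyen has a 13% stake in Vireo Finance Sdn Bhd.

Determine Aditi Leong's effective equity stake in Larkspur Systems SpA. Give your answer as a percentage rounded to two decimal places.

49.75%

Aditi reaches Larkspur along 3 paths.
Direct stake: 40% = 40%.
Via Caldera: 15% × 60% = 9%.
Via Cinder → Caldera: 25% × 5% × 60% = 0.75%.
Total: 40% + 9% + 0.75% = 49.75%.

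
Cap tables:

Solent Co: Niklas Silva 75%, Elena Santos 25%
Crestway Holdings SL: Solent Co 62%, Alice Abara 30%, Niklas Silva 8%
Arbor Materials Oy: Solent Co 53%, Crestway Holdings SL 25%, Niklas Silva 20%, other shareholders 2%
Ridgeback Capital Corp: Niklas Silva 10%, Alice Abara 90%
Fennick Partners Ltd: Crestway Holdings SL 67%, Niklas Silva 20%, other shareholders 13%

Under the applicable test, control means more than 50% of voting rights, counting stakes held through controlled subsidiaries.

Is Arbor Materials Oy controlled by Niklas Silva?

Yes

Niklas holds 75% of Solent, so Niklas controls Solent.
Solent and Niklas together hold 62% + 8% = 70% of Crestway, so Niklas controls Crestway.
Solent and Crestway and Niklas together hold 53% + 25% + 20% = 98% of Arbor, so Niklas controls Arbor.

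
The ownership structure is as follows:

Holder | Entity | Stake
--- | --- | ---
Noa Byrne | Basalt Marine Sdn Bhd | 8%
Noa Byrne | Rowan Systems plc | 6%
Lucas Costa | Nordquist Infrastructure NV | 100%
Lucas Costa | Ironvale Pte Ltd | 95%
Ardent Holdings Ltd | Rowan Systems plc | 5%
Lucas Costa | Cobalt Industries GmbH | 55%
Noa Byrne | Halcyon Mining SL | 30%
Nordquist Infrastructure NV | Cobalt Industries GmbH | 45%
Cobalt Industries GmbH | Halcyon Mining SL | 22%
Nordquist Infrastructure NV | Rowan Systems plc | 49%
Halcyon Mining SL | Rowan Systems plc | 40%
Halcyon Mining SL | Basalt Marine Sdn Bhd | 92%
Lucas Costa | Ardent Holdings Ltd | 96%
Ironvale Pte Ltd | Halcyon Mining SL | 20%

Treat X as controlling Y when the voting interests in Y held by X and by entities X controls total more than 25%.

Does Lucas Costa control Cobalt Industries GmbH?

Lucas holds 100% of Nordquist, so Lucas controls Nordquist.
Lucas and Nordquist together hold 55% + 45% = 100% of Cobalt, so Lucas controls Cobalt.

Yes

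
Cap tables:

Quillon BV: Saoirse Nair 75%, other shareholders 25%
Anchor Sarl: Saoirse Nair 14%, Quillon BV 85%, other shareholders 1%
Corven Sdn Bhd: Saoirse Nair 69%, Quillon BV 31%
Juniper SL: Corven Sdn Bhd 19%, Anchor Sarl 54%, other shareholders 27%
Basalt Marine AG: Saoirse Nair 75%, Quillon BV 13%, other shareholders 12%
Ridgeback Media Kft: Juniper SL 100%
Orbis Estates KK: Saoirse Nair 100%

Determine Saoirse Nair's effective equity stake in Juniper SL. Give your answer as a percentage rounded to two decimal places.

59.51%

Saoirse reaches Juniper along 4 paths.
Via Corven: 69% × 19% = 13.11%.
Via Quillon → Corven: 75% × 31% × 19% = 4.4175%.
Via Anchor: 14% × 54% = 7.56%.
Via Quillon → Anchor: 75% × 85% × 54% = 34.425%.
Total: 13.11% + 4.4175% + 7.56% + 34.425% = 59.5125%.
Rounded: 59.51%.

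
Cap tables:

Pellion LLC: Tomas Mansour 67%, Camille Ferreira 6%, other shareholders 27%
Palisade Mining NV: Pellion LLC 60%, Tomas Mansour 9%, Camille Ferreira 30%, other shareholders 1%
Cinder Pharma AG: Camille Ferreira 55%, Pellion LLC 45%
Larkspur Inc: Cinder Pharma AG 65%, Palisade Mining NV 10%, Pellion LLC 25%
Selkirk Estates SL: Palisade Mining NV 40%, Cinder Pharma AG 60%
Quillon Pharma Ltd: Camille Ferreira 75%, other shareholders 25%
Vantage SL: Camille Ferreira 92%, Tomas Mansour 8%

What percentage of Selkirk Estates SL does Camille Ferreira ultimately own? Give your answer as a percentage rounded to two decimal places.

Camille reaches Selkirk along 4 paths.
Via Pellion → Palisade: 6% × 60% × 40% = 1.44%.
Via Palisade: 30% × 40% = 12%.
Via Cinder: 55% × 60% = 33%.
Via Pellion → Cinder: 6% × 45% × 60% = 1.62%.
Total: 1.44% + 12% + 33% + 1.62% = 48.06%.

48.06%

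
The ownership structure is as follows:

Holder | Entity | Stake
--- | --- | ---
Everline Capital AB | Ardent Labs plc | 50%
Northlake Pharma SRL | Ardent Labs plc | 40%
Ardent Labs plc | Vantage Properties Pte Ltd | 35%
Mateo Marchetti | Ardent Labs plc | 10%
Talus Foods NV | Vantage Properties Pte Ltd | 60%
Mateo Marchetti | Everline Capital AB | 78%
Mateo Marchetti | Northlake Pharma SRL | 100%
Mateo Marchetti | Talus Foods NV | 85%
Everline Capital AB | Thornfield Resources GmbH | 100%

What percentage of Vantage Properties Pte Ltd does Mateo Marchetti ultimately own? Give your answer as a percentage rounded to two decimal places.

82.15%

Mateo reaches Vantage along 4 paths.
Via Talus: 85% × 60% = 51%.
Via Ardent: 10% × 35% = 3.5%.
Via Everline → Ardent: 78% × 50% × 35% = 13.65%.
Via Northlake → Ardent: 100% × 40% × 35% = 14%.
Total: 51% + 3.5% + 13.65% + 14% = 82.15%.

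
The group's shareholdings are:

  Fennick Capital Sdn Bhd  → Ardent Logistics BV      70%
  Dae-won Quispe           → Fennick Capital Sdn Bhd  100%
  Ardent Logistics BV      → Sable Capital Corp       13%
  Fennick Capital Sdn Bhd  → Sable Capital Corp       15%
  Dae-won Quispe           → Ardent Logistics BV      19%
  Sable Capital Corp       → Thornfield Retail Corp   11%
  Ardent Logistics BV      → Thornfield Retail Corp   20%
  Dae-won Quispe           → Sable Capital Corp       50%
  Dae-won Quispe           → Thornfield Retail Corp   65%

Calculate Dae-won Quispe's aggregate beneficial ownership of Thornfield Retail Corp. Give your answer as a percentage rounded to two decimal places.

91.22%

Dae-won reaches Thornfield along 7 paths.
Via Fennick → Ardent: 100% × 70% × 20% = 14%.
Via Ardent: 19% × 20% = 3.8%.
Direct stake: 65% = 65%.
Via Fennick → Ardent → Sable: 100% × 70% × 13% × 11% = 1.001%.
Via Ardent → Sable: 19% × 13% × 11% = 0.2717%.
Via Fennick → Sable: 100% × 15% × 11% = 1.65%.
Via Sable: 50% × 11% = 5.5%.
Total: 14% + 3.8% + 65% + 1.001% + 0.2717% + 1.65% + 5.5% = 91.2227%.
Rounded: 91.22%.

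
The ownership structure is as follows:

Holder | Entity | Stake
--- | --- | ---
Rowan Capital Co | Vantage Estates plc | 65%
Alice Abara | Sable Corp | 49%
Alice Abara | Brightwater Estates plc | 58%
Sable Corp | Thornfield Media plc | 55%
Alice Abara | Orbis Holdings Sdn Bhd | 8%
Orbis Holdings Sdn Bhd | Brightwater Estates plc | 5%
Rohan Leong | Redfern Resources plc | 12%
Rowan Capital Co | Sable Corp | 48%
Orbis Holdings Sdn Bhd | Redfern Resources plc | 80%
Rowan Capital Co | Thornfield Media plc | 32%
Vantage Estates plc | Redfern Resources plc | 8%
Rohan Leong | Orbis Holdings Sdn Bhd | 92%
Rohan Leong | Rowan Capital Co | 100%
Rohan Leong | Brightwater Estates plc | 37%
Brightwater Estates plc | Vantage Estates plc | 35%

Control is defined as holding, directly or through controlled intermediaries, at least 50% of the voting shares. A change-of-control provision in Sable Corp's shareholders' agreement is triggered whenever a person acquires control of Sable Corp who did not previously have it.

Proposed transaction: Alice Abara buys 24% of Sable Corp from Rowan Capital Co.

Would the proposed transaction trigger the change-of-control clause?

Yes

The purchase adds only to Alice's holdings (Rowan's stake shrinks), so Alice is the only person who could newly come to control Sable.
Alice holds 58% of Brightwater, so Alice controls Brightwater.
In Sable, Alice's side holds only 49%, not ≥ 50%.
So before the transaction, Alice does not control Sable.
After the purchase, Alice's direct stake in Sable rises to 49% + 24% = 73%, and Rowan's stake falls to 24%.
Alice holds 73% of Sable, so Alice controls Sable.
Alice did not control Sable before and does after, so the clause is triggered.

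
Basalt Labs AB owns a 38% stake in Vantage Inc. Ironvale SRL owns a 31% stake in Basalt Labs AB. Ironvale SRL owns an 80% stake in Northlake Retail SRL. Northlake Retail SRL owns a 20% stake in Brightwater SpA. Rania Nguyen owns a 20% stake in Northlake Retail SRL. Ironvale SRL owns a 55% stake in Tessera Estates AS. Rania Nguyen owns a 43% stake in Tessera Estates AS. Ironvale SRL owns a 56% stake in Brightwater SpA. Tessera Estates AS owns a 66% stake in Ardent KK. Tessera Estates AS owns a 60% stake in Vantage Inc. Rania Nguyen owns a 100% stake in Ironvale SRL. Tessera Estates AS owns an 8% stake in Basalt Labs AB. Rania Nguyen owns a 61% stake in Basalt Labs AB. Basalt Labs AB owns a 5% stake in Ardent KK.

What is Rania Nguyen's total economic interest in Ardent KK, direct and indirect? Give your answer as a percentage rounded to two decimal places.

Rania reaches Ardent along 6 paths.
Via Basalt: 61% × 5% = 3.05%.
Via Tessera → Basalt: 43% × 8% × 5% = 0.172%.
Via Ironvale → Tessera → Basalt: 100% × 55% × 8% × 5% = 0.22%.
Via Ironvale → Basalt: 100% × 31% × 5% = 1.55%.
Via Tessera: 43% × 66% = 28.38%.
Via Ironvale → Tessera: 100% × 55% × 66% = 36.3%.
Total: 3.05% + 0.172% + 0.22% + 1.55% + 28.38% + 36.3% = 69.672%.
Rounded: 69.67%.

69.67%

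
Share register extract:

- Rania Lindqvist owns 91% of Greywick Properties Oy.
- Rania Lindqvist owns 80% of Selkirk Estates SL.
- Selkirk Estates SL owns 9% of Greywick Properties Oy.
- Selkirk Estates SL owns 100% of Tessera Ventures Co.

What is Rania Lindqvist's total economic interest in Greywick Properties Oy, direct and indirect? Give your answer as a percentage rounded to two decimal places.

98.20%

Rania reaches Greywick along 2 paths.
Direct stake: 91% = 91%.
Via Selkirk: 80% × 9% = 7.2%.
Total: 91% + 7.2% = 98.2%.
Rounded: 98.20%.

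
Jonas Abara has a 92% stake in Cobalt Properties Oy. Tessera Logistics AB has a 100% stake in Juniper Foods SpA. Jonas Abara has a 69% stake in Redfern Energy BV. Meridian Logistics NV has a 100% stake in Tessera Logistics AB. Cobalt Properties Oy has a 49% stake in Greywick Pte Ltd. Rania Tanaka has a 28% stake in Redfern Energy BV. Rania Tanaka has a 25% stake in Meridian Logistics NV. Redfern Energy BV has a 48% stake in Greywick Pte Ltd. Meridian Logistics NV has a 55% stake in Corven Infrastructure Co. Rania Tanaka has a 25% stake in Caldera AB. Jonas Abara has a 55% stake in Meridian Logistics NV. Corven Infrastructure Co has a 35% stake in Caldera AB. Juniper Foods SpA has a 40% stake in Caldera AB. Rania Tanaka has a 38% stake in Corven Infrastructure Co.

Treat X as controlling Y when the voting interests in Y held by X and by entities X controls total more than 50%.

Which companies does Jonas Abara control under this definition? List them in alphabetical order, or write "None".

Jonas holds 55% of Meridian, so Jonas controls Meridian.
Jonas holds 69% of Redfern, so Jonas controls Redfern.
Meridian holds 55% of Corven, so Jonas controls Corven.
Meridian holds 100% of Tessera, so Jonas controls Tessera.
Tessera holds 100% of Juniper, so Jonas controls Juniper.
Jonas holds 92% of Cobalt, so Jonas controls Cobalt.
Cobalt and Redfern together hold 49% + 48% = 97% of Greywick, so Jonas controls Greywick.
Corven and Juniper together hold 35% + 40% = 75% of Caldera, so Jonas controls Caldera.

Caldera AB, Cobalt Properties Oy, Corven Infrastructure Co, Greywick Pte Ltd, Juniper Foods SpA, Meridian Logistics NV, Redfern Energy BV, Tessera Logistics AB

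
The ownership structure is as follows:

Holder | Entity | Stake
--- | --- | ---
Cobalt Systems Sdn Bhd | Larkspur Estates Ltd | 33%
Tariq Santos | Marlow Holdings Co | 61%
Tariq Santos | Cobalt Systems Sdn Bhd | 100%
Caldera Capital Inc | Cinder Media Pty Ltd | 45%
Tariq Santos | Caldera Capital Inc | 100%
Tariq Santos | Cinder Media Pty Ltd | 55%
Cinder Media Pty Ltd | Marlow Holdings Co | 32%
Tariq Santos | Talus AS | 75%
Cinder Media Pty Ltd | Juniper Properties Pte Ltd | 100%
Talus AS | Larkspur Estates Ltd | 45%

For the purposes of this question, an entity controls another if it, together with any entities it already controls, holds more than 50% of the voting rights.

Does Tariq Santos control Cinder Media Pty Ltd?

Tariq holds 100% of Caldera, so Tariq controls Caldera.
Tariq and Caldera together hold 55% + 45% = 100% of Cinder, so Tariq controls Cinder.

Yes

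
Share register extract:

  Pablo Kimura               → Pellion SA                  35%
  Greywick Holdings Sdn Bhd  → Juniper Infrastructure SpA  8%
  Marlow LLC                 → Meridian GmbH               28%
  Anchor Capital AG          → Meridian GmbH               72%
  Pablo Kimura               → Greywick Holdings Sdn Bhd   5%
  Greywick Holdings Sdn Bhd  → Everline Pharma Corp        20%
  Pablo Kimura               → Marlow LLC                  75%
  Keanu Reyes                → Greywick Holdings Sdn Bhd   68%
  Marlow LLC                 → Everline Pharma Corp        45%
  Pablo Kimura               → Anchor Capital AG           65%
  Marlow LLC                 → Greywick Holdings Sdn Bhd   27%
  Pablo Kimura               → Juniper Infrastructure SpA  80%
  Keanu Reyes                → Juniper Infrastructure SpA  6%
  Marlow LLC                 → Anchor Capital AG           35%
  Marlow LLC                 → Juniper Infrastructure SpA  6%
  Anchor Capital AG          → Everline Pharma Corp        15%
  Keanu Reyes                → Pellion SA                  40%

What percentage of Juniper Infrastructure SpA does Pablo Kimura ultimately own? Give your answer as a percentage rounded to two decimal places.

86.52%

Pablo reaches Juniper along 4 paths.
Direct stake: 80% = 80%.
Via Marlow: 75% × 6% = 4.5%.
Via Greywick: 5% × 8% = 0.4%.
Via Marlow → Greywick: 75% × 27% × 8% = 1.62%.
Total: 80% + 4.5% + 0.4% + 1.62% = 86.52%.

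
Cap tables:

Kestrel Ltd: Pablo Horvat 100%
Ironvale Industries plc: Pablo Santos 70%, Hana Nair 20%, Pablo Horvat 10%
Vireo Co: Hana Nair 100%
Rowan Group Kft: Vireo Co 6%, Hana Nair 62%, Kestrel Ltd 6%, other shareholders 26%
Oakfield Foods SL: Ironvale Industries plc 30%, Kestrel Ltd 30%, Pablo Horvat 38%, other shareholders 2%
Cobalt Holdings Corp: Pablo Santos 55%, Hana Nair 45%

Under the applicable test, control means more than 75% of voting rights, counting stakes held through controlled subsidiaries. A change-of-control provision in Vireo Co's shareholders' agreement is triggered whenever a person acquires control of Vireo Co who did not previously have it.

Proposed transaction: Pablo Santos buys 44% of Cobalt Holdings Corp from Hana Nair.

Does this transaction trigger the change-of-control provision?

The purchase adds only to Pablo Santos's holdings (Hana's stake shrinks), so Pablo Santos is the only person who could newly come to control Vireo.
Pablo Santos's largest direct stake is 70% in Ironvale, which does not meet the threshold, so Pablo Santos controls no company.
Neither Pablo Santos nor any entity Pablo Santos controls holds any voting interest in Vireo.
So before the transaction, Pablo Santos does not control Vireo.
After the purchase, Pablo Santos's direct stake in Cobalt rises to 55% + 44% = 99%, and Hana's stake falls to 1%.
Pablo Santos holds 99% of Cobalt, so Pablo Santos controls Cobalt.
After the transaction, neither Pablo Santos nor any entity Pablo Santos controls holds a voting interest in Vireo, so Pablo Santos still does not control it.
No new person acquires control, so the clause is not triggered.

No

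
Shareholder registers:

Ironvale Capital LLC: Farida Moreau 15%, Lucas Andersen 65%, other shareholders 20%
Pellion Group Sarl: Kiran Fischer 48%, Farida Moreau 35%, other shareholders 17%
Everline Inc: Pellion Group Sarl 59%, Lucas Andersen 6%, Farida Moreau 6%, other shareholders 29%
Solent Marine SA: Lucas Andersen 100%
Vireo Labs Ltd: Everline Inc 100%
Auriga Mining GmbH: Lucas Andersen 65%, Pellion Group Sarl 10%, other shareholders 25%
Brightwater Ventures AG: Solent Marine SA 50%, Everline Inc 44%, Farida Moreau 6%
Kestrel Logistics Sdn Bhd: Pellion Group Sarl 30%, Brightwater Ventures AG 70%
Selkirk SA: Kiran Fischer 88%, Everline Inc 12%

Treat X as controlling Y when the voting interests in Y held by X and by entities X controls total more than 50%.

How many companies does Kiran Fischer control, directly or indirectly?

Kiran holds 88% of Selkirk, so Kiran controls Selkirk.
No other company's threshold is met.
Kiran controls 1 company.

1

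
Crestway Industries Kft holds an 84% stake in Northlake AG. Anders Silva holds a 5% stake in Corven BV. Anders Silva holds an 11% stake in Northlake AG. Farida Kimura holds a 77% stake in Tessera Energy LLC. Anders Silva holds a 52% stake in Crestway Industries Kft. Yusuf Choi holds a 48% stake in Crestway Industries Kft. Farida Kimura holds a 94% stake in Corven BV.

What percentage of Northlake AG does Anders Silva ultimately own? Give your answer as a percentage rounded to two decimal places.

54.68%

Anders reaches Northlake along 2 paths.
Direct stake: 11% = 11%.
Via Crestway: 52% × 84% = 43.68%.
Total: 11% + 43.68% = 54.68%.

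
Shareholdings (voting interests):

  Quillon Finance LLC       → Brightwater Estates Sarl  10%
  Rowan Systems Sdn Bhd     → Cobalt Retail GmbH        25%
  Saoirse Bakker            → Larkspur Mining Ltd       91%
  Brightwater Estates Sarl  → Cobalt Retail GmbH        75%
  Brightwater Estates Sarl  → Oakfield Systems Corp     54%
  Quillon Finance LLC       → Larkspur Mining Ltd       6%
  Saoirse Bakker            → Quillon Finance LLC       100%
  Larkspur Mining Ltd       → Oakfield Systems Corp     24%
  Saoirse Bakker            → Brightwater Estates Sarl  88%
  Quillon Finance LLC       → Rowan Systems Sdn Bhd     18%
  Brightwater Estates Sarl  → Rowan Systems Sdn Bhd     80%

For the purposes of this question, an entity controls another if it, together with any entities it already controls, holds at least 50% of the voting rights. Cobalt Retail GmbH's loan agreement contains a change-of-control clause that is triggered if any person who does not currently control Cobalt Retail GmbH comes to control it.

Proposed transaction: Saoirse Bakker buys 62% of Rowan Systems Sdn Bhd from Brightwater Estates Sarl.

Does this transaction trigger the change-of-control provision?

The purchase adds only to Saoirse's holdings (Brightwater's stake shrinks), so Saoirse is the only person who could newly come to control Cobalt.
Saoirse holds 100% of Quillon, so Saoirse controls Quillon.
Quillon and Saoirse together hold 10% + 88% = 98% of Brightwater, so Saoirse controls Brightwater.
Brightwater and Quillon together hold 80% + 18% = 98% of Rowan, so Saoirse controls Rowan.
Rowan and Brightwater together hold 25% + 75% = 100% of Cobalt, so Saoirse controls Cobalt.
So Saoirse already controls Cobalt before the transaction.
After the purchase, Saoirse holds 62% of Rowan directly, and Brightwater's stake falls to 18%.
Saoirse controlled Cobalt already, so this is not a new person acquiring control; every other person's position is unchanged or reduced.
No new person acquires control, so the clause is not triggered.

No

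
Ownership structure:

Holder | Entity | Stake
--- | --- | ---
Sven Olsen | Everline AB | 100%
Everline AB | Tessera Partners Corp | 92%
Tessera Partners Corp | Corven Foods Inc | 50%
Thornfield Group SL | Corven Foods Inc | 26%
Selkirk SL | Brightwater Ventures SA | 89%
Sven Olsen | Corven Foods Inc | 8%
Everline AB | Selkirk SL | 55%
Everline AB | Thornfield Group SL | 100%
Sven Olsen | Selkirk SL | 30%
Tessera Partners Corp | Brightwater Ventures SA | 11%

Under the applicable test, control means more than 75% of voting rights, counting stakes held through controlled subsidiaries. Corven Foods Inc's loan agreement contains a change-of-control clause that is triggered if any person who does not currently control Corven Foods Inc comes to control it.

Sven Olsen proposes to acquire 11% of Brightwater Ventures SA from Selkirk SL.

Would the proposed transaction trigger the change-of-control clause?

No

The purchase adds only to Sven's holdings (Selkirk's stake shrinks), so Sven is the only person who could newly come to control Corven.
Sven holds 100% of Everline, so Sven controls Everline.
Everline holds 92% of Tessera, so Sven controls Tessera.
Everline holds 100% of Thornfield, so Sven controls Thornfield.
Tessera and Sven and Thornfield together hold 50% + 8% + 26% = 84% of Corven, so Sven controls Corven.
So Sven already controls Corven before the transaction.
After the purchase, Sven holds 11% of Brightwater directly, and Selkirk's stake falls to 78%.
Sven controlled Corven already, so this is not a new person acquiring control; every other person's position is unchanged or reduced.
No new person acquires control, so the clause is not triggered.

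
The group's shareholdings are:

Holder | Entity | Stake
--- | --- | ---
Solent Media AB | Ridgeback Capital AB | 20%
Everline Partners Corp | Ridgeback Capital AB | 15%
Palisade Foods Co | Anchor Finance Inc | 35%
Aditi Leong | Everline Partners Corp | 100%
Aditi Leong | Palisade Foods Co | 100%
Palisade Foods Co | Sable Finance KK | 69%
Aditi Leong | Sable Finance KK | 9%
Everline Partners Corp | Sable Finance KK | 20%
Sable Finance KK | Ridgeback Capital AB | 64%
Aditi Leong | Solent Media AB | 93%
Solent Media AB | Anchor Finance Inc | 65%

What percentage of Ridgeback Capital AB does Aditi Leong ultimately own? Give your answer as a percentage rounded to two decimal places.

96.32%

Aditi reaches Ridgeback along 5 paths.
Via Solent: 93% × 20% = 18.6%.
Via Everline: 100% × 15% = 15%.
Via Everline → Sable: 100% × 20% × 64% = 12.8%.
Via Palisade → Sable: 100% × 69% × 64% = 44.16%.
Via Sable: 9% × 64% = 5.76%.
Total: 18.6% + 15% + 12.8% + 44.16% + 5.76% = 96.32%.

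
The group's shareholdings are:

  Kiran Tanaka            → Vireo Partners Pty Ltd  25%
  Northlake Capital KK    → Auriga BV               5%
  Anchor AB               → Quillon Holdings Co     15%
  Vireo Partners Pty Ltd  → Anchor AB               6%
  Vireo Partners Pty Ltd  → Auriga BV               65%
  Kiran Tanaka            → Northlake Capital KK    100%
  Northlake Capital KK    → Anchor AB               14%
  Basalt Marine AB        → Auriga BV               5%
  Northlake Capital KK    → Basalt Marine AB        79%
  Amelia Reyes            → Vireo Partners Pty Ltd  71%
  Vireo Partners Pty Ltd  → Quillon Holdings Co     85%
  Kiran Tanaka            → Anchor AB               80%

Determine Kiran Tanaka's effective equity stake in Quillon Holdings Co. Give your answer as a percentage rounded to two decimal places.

35.58%

Kiran reaches Quillon along 4 paths.
Via Vireo: 25% × 85% = 21.25%.
Via Northlake → Anchor: 100% × 14% × 15% = 2.1%.
Via Vireo → Anchor: 25% × 6% × 15% = 0.225%.
Via Anchor: 80% × 15% = 12%.
Total: 21.25% + 2.1% + 0.225% + 12% = 35.575%.
Rounded: 35.58%.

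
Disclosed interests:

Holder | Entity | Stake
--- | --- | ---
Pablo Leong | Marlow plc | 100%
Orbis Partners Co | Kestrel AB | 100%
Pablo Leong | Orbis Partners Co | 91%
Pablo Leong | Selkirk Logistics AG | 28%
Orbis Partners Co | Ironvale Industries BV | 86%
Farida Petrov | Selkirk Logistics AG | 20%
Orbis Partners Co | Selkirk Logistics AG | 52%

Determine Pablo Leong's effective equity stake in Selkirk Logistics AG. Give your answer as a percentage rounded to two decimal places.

Pablo reaches Selkirk along 2 paths.
Via Orbis: 91% × 52% = 47.32%.
Direct stake: 28% = 28%.
Total: 47.32% + 28% = 75.32%.

75.32%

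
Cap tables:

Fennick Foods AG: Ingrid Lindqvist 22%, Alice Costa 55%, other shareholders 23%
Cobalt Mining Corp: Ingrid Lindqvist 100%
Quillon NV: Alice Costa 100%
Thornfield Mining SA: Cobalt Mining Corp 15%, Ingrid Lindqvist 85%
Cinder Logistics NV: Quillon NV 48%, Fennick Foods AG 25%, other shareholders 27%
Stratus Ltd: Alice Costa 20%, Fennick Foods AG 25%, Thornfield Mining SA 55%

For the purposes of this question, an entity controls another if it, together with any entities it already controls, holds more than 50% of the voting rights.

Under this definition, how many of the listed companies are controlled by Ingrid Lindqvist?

Ingrid holds 100% of Cobalt, so Ingrid controls Cobalt.
Cobalt and Ingrid together hold 15% + 85% = 100% of Thornfield, so Ingrid controls Thornfield.
Thornfield holds 55% of Stratus, so Ingrid controls Stratus.
No other company's threshold is met.
Ingrid controls 3 companies.

3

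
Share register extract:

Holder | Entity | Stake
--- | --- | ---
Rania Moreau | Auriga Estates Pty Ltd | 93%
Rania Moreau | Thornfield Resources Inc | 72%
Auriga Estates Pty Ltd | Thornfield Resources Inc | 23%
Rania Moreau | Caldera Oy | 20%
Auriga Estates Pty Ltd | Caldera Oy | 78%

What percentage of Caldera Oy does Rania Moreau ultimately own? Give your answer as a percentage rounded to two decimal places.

92.54%

Rania reaches Caldera along 2 paths.
Direct stake: 20% = 20%.
Via Auriga: 93% × 78% = 72.54%.
Total: 20% + 72.54% = 92.54%.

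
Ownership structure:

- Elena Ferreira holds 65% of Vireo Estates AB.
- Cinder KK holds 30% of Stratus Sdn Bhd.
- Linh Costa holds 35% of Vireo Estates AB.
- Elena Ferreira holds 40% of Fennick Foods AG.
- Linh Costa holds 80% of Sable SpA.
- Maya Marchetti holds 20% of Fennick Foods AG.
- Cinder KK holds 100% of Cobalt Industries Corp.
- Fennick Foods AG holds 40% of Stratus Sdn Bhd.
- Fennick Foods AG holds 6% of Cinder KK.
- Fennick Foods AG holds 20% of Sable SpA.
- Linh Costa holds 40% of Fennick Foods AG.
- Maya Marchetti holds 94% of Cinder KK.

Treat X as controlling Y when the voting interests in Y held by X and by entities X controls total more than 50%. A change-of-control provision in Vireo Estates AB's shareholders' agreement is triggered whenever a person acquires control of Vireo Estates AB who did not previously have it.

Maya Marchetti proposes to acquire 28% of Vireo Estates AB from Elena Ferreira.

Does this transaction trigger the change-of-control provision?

The purchase adds only to Maya's holdings (Elena's stake shrinks), so Maya is the only person who could newly come to control Vireo.
Maya holds 94% of Cinder, so Maya controls Cinder.
Cinder holds 100% of Cobalt, so Maya controls Cobalt.
Neither Maya nor any entity Maya controls holds any voting interest in Vireo.
So before the transaction, Maya does not control Vireo.
After the purchase, Maya holds 28% of Vireo directly, and Elena's stake falls to 37%.
After the transaction, Maya's side holds 28% of Vireo, not > 50%, so Maya still does not control Vireo.
No new person acquires control, so the clause is not triggered.

No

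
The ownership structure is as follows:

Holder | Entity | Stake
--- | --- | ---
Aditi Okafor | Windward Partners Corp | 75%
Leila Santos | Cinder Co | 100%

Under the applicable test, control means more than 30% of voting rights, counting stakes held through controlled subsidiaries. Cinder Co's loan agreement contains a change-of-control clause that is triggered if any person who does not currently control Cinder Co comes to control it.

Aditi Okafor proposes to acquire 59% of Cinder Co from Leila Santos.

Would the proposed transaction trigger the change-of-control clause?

Yes

The purchase adds only to Aditi's holdings (Leila's stake shrinks), so Aditi is the only person who could newly come to control Cinder.
Aditi holds 75% of Windward, so Aditi controls Windward.
Neither Aditi nor any entity Aditi controls holds any voting interest in Cinder.
So before the transaction, Aditi does not control Cinder.
After the purchase, Aditi holds 59% of Cinder directly, and Leila's stake falls to 41%.
Aditi holds 59% of Cinder, so Aditi controls Cinder.
Aditi did not control Cinder before and does after, so the clause is triggered.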